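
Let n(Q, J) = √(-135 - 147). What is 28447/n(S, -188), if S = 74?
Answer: -28447*I*√282/282 ≈ -1694.0*I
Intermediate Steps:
n(Q, J) = I*√282 (n(Q, J) = √(-282) = I*√282)
28447/n(S, -188) = 28447/((I*√282)) = 28447*(-I*√282/282) = -28447*I*√282/282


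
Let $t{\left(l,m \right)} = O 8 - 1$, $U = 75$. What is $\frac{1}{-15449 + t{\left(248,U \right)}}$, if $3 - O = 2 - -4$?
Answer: $- \frac{1}{15474} \approx -6.4624 \cdot 10^{-5}$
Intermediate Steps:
$O = -3$ ($O = 3 - \left(2 - -4\right) = 3 - \left(2 + 4\right) = 3 - 6 = -3$)
$t{\left(l,m \right)} = -25$ ($t{\left(l,m \right)} = \left(-3\right) 8 - 1 = -24 - 1 = -25$)
$\frac{1}{-15449 + t{\left(248,U \right)}} = \frac{1}{-15449 - 25} = \frac{1}{-15474} = - \frac{1}{15474}$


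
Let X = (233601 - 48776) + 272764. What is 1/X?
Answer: 1/457589 ≈ 2.1854e-6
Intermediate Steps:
X = 457589 (X = 184825 + 272764 = 457589)
1/X = 1/457589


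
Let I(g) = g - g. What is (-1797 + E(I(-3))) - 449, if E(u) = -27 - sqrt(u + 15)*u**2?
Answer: -2273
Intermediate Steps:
I(g) = 0
E(u) = -27 - u**2*sqrt(15 + u) (E(u) = -27 - sqrt(15 + u)*u**2 = -27 - u**2*sqrt(15 + u))
(-1797 + E(I(-3))) - 449 = (-1797 + (-27 - 1*0**2*sqrt(15 + 0))) - 449 = (-1797 + (-27 - 1*0*sqrt(15))) - 449 = (-1797 + (-27 + 0)) - 449 = (-1797 - 27) - 449 = -1824 - 449 = -2273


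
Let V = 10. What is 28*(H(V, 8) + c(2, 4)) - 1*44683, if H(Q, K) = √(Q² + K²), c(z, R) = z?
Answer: -44627 + 56*√41 ≈ -44268.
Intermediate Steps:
H(Q, K) = √(K² + Q²)
28*(H(V, 8) + c(2, 4)) - 1*44683 = 28*(√(8² + 10²) + 2) - 1*44683 = 28*(√(64 + 100) + 2) - 44683 = 28*(√164 + 2) - 44683 = 28*(2*√41 + 2) - 44683 = 28*(2 + 2*√41) - 44683 = (56 + 56*√41) - 44683 = -44627 + 56*√41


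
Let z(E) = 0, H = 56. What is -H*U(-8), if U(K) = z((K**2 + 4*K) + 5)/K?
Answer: 0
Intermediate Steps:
U(K) = 0 (U(K) = 0/K = 0)
-H*U(-8) = -56*0 = -1*0 = 0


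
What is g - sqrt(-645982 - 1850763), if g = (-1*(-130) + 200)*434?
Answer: 143220 - I*sqrt(2496745) ≈ 1.4322e+5 - 1580.1*I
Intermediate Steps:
g = 143220 (g = (130 + 200)*434 = 330*434 = 143220)
g - sqrt(-645982 - 1850763) = 143220 - sqrt(-645982 - 1850763) = 143220 - sqrt(-2496745) = 143220 - I*sqrt(2496745)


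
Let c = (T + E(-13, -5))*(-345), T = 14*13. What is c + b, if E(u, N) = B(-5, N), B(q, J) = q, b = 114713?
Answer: 53648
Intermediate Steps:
E(u, N) = -5
T = 182
c = -61065 (c = (182 - 5)*(-345) = 177*(-345) = -61065)
c + b = -61065 + 114713 = 53648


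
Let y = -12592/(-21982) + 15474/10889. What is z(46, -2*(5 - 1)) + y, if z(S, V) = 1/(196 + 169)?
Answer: 87220316469/43683564635 ≈ 1.9966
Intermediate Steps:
z(S, V) = 1/365
y = 238631878/119680999 (y = -12592*(-1/21982) + 15474*(1/10889) = 6296/10991 + 15474/10889 = 238631878/119680999 ≈ 1.9939)
z(46, -2*(5 - 1)) + y = 1/365 + 238631878/119680999 = 87220316469/43683564635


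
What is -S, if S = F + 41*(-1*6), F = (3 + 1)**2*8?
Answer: 118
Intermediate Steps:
F = 128 (F = 4**2*8 = 16*8 = 128)
S = -118 (S = 128 + 41*(-1*6) = 128 + 41*(-6) = 128 - 246 = -118)
-S = -1*(-118) = 118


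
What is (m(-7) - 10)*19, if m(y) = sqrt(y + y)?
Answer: -190 + 19*I*sqrt(14) ≈ -190.0 + 71.091*I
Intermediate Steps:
m(y) = sqrt(2)*sqrt(y) (m(y) = sqrt(2*y) = sqrt(2)*sqrt(y))
(m(-7) - 10)*19 = (sqrt(2)*sqrt(-7) - 10)*19 = (sqrt(2)*(I*sqrt(7)) - 10)*19 = (I*sqrt(14) - 10)*19 = (-10 + I*sqrt(14))*19 = -190 + 19*I*sqrt(14)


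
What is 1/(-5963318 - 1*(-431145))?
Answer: -1/5532173 ≈ -1.8076e-7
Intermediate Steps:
1/(-5963318 - 1*(-431145)) = 1/(-5963318 + 431145) = 1/(-5532173) = -1/5532173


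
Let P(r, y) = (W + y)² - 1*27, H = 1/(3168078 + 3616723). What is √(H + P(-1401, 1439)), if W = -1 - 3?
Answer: √94792141809047944799/6784801 ≈ 1435.0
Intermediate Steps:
W = -4
H = 1/6784801 ≈ 1.4739e-7
P(r, y) = -27 + (-4 + y)² (P(r, y) = (-4 + y)² - 1*27 = (-4 + y)² - 27 = -27 + (-4 + y)²)
√(H + P(-1401, 1439)) = √(1/6784801 + (-27 + (-4 + 1439)²)) = √(1/6784801 + (-27 + 1435²)) = √(1/6784801 + (-27 + 2059225)) = √(1/6784801 + 2059198) = √(13971248649599/6784801) = √94792141809047944799/6784801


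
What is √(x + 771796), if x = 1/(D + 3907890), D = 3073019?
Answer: √37612004289520791585/6980909 ≈ 878.52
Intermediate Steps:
x = 1/6980909 (x = 1/(3073019 + 3907890) = 1/6980909 ≈ 1.4325e-7)
√(x + 771796) = √(1/6980909 + 771796) = √(5387837642565/6980909) = √37612004289520791585/6980909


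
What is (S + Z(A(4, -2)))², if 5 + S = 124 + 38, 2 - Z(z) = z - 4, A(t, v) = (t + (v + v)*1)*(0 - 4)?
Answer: 26569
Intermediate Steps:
A(t, v) = -8*v - 4*t (A(t, v) = (t + (2*v)*1)*(-4) = (t + 2*v)*(-4) = -8*v - 4*t)
Z(z) = 6 - z (Z(z) = 2 - (z - 4) = 2 - (-4 + z) = 2 + (4 - z) = 6 - z)
S = 157 (S = -5 + (124 + 38) = -5 + 162 = 157)
(S + Z(A(4, -2)))² = (157 + (6 - (-8*(-2) - 4*4)))² = (157 + (6 - (16 - 16)))² = (157 + (6 - 1*0))² = (157 + (6 + 0))² = (157 + 6)² = 163² = 26569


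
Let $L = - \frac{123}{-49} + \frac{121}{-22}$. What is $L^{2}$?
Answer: $\frac{85849}{9604} \approx 8.9389$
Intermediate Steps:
$L = - \frac{293}{98}$ ($L = \left(-123\right) \left(- \frac{1}{49}\right) + 121 \left(- \frac{1}{22}\right) = \frac{123}{49} - \frac{11}{2} = - \frac{293}{98} \approx -2.9898$)
$L^{2} = \left(- \frac{293}{98}\right)^{2} = \frac{85849}{9604}$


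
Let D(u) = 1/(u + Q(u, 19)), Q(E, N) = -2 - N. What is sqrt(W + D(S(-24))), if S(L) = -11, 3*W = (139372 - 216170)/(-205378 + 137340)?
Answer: sqrt(229977489054)/816456 ≈ 0.58737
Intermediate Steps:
W = 38399/102057 (W = ((139372 - 216170)/(-205378 + 137340))/3 = (-76798/(-68038))/3 = (-76798*(-1/68038))/3 = (1/3)*(38399/34019) = 38399/102057 ≈ 0.37625)
D(u) = 1/(-21 + u) (D(u) = 1/(u + (-2 - 1*19)) = 1/(u + (-2 - 19)) = 1/(u - 21) = 1/(-21 + u))
sqrt(W + D(S(-24))) = sqrt(38399/102057 + 1/(-21 - 11)) = sqrt(38399/102057 + 1/(-32)) = sqrt(38399/102057 - 1/32) = sqrt(1126711/3265824) = sqrt(229977489054)/816456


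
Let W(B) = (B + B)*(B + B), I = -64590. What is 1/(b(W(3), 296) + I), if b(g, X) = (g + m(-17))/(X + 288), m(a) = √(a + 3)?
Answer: -11014393008/711418965417295 - 292*I*√14/711418965417295 ≈ -1.5482e-5 - 1.5358e-12*I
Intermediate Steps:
m(a) = √(3 + a)
W(B) = 4*B² (W(B) = (2*B)*(2*B) = 4*B²)
b(g, X) = (g + I*√14)/(288 + X) (b(g, X) = (g + √(3 - 17))/(X + 288) = (g + √(-14))/(288 + X) = (g + I*√14)/(288 + X))
1/(b(W(3), 296) + I) = 1/((4*3² + I*√14)/(288 + 296) - 64590) = 1/((4*9 + I*√14)/584 - 64590) = 1/((36 + I*√14)/584 - 64590) = 1/((9/146 + I*√14/584) - 64590) = 1/(-9430131/146 + I*√14/584)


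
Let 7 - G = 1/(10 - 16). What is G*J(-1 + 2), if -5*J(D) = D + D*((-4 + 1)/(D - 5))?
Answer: -301/120 ≈ -2.5083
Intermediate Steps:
J(D) = -D/5 + 3*D/(5*(-5 + D)) (J(D) = -(D + D*((-4 + 1)/(D - 5)))/5 = -(D + D*(-3/(-5 + D)))/5 = -(D - 3*D/(-5 + D))/5 = -D/5 + 3*D/(5*(-5 + D)))
G = 43/6 (G = 7 - 1/(10 - 16) = 7 - 1/(-6) = 7 - 1*(-⅙) = 7 + ⅙ = 43/6 ≈ 7.1667)
G*J(-1 + 2) = 43*((-1 + 2)*(8 - (-1 + 2))/(5*(-5 + (-1 + 2))))/6 = 43*((⅕)*1*(8 - 1*1)/(-5 + 1))/6 = 43*((⅕)*1*(8 - 1)/(-4))/6 = 43*((⅕)*1*(-¼)*7)/6 = (43/6)*(-7/20) = -301/120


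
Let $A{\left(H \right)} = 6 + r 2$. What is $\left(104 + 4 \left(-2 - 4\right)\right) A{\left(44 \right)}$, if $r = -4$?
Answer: $-160$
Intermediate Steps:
$A{\left(H \right)} = -2$ ($A{\left(H \right)} = 6 - 8 = -2$)
$\left(104 + 4 \left(-2 - 4\right)\right) A{\left(44 \right)} = \left(104 + 4 \left(-2 - 4\right)\right) \left(-2\right) = \left(104 + 4 \left(-6\right)\right) \left(-2\right) = \left(104 - 24\right) \left(-2\right) = 80 \left(-2\right) = -160$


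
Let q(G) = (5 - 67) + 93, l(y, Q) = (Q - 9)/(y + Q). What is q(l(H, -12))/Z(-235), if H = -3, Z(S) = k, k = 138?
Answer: 31/138 ≈ 0.22464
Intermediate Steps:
Z(S) = 138
l(y, Q) = (-9 + Q)/(Q + y)
q(G) = 31 (q(G) = -62 + 93 = 31)
q(l(H, -12))/Z(-235) = 31/138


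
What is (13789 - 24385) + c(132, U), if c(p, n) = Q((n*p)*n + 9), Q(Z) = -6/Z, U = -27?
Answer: -339909086/32079 ≈ -10596.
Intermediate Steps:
c(p, n) = -6/(9 + p*n²) (c(p, n) = -6/((n*p)*n + 9) = -6/(p*n² + 9) = -6/(9 + p*n²))
(13789 - 24385) + c(132, U) = (13789 - 24385) - 6/(9 + 132*(-27)²) = -10596 - 6/(9 + 132*729) = -10596 - 6/(9 + 96228) = -10596 - 6/96237 = -10596 - 6*1/96237 = -10596 - 2/32079 = -339909086/32079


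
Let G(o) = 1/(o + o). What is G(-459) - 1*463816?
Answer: -425783089/918 ≈ -4.6382e+5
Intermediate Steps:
G(o) = 1/(2*o)
G(-459) - 1*463816 = (½)/(-459) - 1*463816 = (½)*(-1/459) - 463816 = -1/918 - 463816 = -425783089/918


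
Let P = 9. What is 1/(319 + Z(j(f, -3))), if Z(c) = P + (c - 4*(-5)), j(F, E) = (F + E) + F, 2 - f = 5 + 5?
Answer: 1/329 ≈ 0.0030395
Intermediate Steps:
f = -8 (f = 2 - (5 + 5) = 2 - 1*10 = 2 - 10 = -8)
j(F, E) = E + 2*F (j(F, E) = (E + F) + F = E + 2*F)
Z(c) = 29 + c (Z(c) = 9 + (c - 4*(-5)) = 9 + (c + 20) = 9 + (20 + c) = 29 + c)
1/(319 + Z(j(f, -3))) = 1/(319 + (29 + (-3 + 2*(-8)))) = 1/(319 + (29 + (-3 - 16))) = 1/(319 + (29 - 19)) = 1/(319 + 10) = 1/329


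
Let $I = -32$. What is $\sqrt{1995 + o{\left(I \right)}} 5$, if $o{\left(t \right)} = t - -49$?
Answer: $10 \sqrt{503} \approx 224.28$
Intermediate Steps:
$o{\left(t \right)} = 49 + t$ ($o{\left(t \right)} = t + 49 = 49 + t$)
$\sqrt{1995 + o{\left(I \right)}} 5 = \sqrt{1995 + \left(49 - 32\right)} 5 = \sqrt{1995 + 17} \cdot 5 = \sqrt{2012} \cdot 5 = 2 \sqrt{503} \cdot 5 = 10 \sqrt{503}$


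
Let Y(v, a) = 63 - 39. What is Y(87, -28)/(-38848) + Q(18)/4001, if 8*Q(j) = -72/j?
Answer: -14431/19428856 ≈ -0.00074276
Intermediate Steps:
Y(v, a) = 24
Q(j) = -9/j (Q(j) = (-72/j)/8 = -9/j)
Y(87, -28)/(-38848) + Q(18)/4001 = 24/(-38848) - 9/18/4001 = 24*(-1/38848) - 9*1/18*(1/4001) = -3/4856 - 1/2*1/4001 = -3/4856 - 1/8002 = -14431/19428856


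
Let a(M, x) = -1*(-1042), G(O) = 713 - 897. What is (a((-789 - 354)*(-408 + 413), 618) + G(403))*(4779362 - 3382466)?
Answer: 1198536768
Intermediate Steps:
G(O) = -184
a(M, x) = 1042
(a((-789 - 354)*(-408 + 413), 618) + G(403))*(4779362 - 3382466) = (1042 - 184)*(4779362 - 3382466) = 858*1396896 = 1198536768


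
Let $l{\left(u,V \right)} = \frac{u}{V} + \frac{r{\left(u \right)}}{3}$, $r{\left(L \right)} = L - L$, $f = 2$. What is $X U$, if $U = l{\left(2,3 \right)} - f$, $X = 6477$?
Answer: $-8636$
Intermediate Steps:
$r{\left(L \right)} = 0$
$l{\left(u,V \right)} = \frac{u}{V}$ ($l{\left(u,V \right)} = \frac{u}{V} + \frac{0}{3} = \frac{u}{V} + 0 \cdot \frac{1}{3} = \frac{u}{V} + 0 = \frac{u}{V}$)
$U = - \frac{4}{3}$ ($U = \frac{2}{3} - 2 = - \frac{4}{3} \approx -1.3333$)
$X U = 6477 \left(- \frac{4}{3}\right) = -8636$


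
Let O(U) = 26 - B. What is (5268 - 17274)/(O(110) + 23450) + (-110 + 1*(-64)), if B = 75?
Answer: -4083780/23401 ≈ -174.51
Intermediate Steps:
O(U) = -49 (O(U) = 26 - 1*75 = 26 - 75 = -49)
(5268 - 17274)/(O(110) + 23450) + (-110 + 1*(-64)) = (5268 - 17274)/(-49 + 23450) + (-110 + 1*(-64)) = -12006/23401 + (-110 - 64) = -12006*1/23401 - 174 = -12006/23401 - 174 = -4083780/23401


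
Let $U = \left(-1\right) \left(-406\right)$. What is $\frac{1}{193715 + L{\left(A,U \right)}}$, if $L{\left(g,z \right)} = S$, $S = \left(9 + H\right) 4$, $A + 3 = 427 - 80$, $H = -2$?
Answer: $\frac{1}{193743} \approx 5.1615 \cdot 10^{-6}$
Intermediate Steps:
$A = 344$ ($A = -3 + \left(427 - 80\right) = -3 + 347 = 344$)
$U = 406$
$S = 28$ ($S = \left(9 - 2\right) 4 = 7 \cdot 4 = 28$)
$L{\left(g,z \right)} = 28$
$\frac{1}{193715 + L{\left(A,U \right)}} = \frac{1}{193715 + 28} = \frac{1}{193743}$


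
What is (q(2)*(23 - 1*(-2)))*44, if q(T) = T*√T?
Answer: 2200*√2 ≈ 3111.3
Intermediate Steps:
q(T) = T^(3/2)
(q(2)*(23 - 1*(-2)))*44 = (2^(3/2)*(23 - 1*(-2)))*44 = ((2*√2)*(23 + 2))*44 = ((2*√2)*25)*44 = (50*√2)*44 = 2200*√2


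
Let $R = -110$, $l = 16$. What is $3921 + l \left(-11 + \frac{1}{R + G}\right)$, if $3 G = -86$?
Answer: $\frac{97367}{26} \approx 3744.9$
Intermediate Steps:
$G = - \frac{86}{3}$ ($G = \frac{1}{3} \left(-86\right) = - \frac{86}{3} \approx -28.667$)
$3921 + l \left(-11 + \frac{1}{R + G}\right) = 3921 + 16 \left(-11 + \frac{1}{-110 - \frac{86}{3}}\right) = 3921 + 16 \left(-11 + \frac{1}{- \frac{416}{3}}\right) = 3921 + 16 \left(-11 - \frac{3}{416}\right) = 3921 + 16 \left(- \frac{4579}{416}\right) = 3921 - \frac{4579}{26} = \frac{97367}{26}$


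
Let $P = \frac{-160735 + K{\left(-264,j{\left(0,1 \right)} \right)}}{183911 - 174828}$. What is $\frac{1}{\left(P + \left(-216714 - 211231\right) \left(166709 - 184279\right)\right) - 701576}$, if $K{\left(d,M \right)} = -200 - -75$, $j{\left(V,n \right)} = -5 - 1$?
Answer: $\frac{9083}{68288646747282} \approx 1.3301 \cdot 10^{-10}$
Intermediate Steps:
$j{\left(V,n \right)} = -6$ ($j{\left(V,n \right)} = -5 - 1 = -6$)
$K{\left(d,M \right)} = -125$ ($K{\left(d,M \right)} = -200 + 75 = -125$)
$P = - \frac{160860}{9083}$ ($P = \frac{-160735 - 125}{183911 - 174828} = - \frac{160860}{9083} \approx -17.71$)
$\frac{1}{\left(P + \left(-216714 - 211231\right) \left(166709 - 184279\right)\right) - 701576} = \frac{1}{\left(- \frac{160860}{9083} + \left(-216714 - 211231\right) \left(166709 - 184279\right)\right) - 701576} = \frac{1}{\left(- \frac{160860}{9083} - -7518993650\right) - 701576} = \frac{1}{\left(- \frac{160860}{9083} + 7518993650\right) - 701576} = \frac{1}{\frac{68295019162090}{9083} - 701576} = \frac{1}{\frac{68288646747282}{9083}} = \frac{9083}{68288646747282}$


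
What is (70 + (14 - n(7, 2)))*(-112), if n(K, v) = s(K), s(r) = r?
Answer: -8624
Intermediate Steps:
n(K, v) = K
(70 + (14 - n(7, 2)))*(-112) = (70 + (14 - 1*7))*(-112) = (70 + (14 - 7))*(-112) = (70 + 7)*(-112) = 77*(-112) = -8624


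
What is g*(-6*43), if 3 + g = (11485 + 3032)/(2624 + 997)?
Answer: -314244/1207 ≈ -260.35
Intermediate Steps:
g = 1218/1207 (g = -3 + (11485 + 3032)/(2624 + 997) = -3 + 14517/3621 = -3 + 14517*(1/3621) = -3 + 4839/1207 = 1218/1207 ≈ 1.0091)
g*(-6*43) = 1218*(-6*43)/1207 = (1218/1207)*(-258) = -314244/1207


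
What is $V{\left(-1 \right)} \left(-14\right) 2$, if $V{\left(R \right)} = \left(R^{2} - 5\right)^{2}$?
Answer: $-448$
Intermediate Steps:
$V{\left(R \right)} = \left(-5 + R^{2}\right)^{2}$
$V{\left(-1 \right)} \left(-14\right) 2 = \left(-5 + \left(-1\right)^{2}\right)^{2} \left(-14\right) 2 = \left(-5 + 1\right)^{2} \left(-14\right) 2 = \left(-4\right)^{2} \left(-14\right) 2 = 16 \left(-14\right) 2 = \left(-224\right) 2 = -448$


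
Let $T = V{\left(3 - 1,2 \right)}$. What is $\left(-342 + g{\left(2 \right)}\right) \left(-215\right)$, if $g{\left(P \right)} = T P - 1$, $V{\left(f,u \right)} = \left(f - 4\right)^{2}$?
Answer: $72025$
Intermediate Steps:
$V{\left(f,u \right)} = \left(-4 + f\right)^{2}$
$T = 4$ ($T = \left(-4 + \left(3 - 1\right)\right)^{2} = \left(-4 + 2\right)^{2} = \left(-2\right)^{2} = 4$)
$g{\left(P \right)} = -1 + 4 P$ ($g{\left(P \right)} = 4 P - 1 = -1 + 4 P$)
$\left(-342 + g{\left(2 \right)}\right) \left(-215\right) = \left(-342 + \left(-1 + 4 \cdot 2\right)\right) \left(-215\right) = \left(-342 + \left(-1 + 8\right)\right) \left(-215\right) = \left(-342 + 7\right) \left(-215\right) = \left(-335\right) \left(-215\right) = 72025$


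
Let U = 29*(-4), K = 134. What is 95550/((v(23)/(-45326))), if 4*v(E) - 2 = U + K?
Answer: -866179860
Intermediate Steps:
U = -116
v(E) = 5 (v(E) = ½ + (-116 + 134)/4 = ½ + (¼)*18 = ½ + 9/2 = 5)
95550/((v(23)/(-45326))) = 95550/((5/(-45326))) = 95550/((5*(-1/45326))) = 95550/(-5/45326) = 95550*(-45326/5) = -866179860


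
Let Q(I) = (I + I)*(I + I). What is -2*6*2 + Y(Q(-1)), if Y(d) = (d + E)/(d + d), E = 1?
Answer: -187/8 ≈ -23.375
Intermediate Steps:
Q(I) = 4*I² (Q(I) = (2*I)*(2*I) = 4*I²)
Y(d) = (1 + d)/(2*d) (Y(d) = (d + 1)/(d + d) = (1 + d)/((2*d)) = (1 + d)*(1/(2*d)) = (1 + d)/(2*d))
-2*6*2 + Y(Q(-1)) = -2*6*2 + (1 + 4*(-1)²)/(2*((4*(-1)²))) = -12*2 + (1 + 4*1)/(2*((4*1))) = -24 + (½)*(1 + 4)/4 = -24 + (½)*(¼)*5 = -24 + 5/8 = -187/8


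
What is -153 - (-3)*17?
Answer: -102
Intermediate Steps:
-153 - (-3)*17 = -153 - 1*(-51) = -153 + 51 = -102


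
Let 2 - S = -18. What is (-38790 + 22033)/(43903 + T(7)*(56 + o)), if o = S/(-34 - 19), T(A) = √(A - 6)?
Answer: -888121/2329807 ≈ -0.38120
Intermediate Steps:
S = 20 (S = 2 - 1*(-18) = 2 + 18 = 20)
T(A) = √(-6 + A)
o = -20/53 (o = 20/(-34 - 19) = 20/(-53) = 20*(-1/53) = -20/53 ≈ -0.37736)
(-38790 + 22033)/(43903 + T(7)*(56 + o)) = (-38790 + 22033)/(43903 + √(-6 + 7)*(56 - 20/53)) = -16757/(43903 + √1*(2948/53)) = -16757/(43903 + 1*(2948/53)) = -16757/(43903 + 2948/53) = -16757/2329807/53 = -16757*53/2329807 = -888121/2329807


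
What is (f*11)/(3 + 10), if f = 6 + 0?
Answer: 66/13 ≈ 5.0769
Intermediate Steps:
f = 6
(f*11)/(3 + 10) = (6*11)/(3 + 10) = 66/13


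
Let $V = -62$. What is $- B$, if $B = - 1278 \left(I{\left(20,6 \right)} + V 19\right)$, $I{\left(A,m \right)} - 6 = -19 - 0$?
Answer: $-1522098$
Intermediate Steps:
$I{\left(A,m \right)} = -13$ ($I{\left(A,m \right)} = 6 - 19 = -13$)
$B = 1522098$ ($B = - 1278 \left(-13 - 1178\right) = \left(-1278\right) \left(-1191\right) = 1522098$)
$- B = \left(-1\right) 1522098 = -1522098$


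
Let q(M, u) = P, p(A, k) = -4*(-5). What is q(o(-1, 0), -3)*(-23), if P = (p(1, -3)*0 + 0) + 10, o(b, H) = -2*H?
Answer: -230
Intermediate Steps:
p(A, k) = 20
P = 10 (P = (20*0 + 0) + 10 = (0 + 0) + 10 = 0 + 10 = 10)
q(M, u) = 10
q(o(-1, 0), -3)*(-23) = 10*(-23) = -230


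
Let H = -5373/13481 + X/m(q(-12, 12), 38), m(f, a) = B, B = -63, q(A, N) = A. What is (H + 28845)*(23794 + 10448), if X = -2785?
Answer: 21542038284238/21777 ≈ 9.8921e+8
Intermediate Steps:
m(f, a) = -63
H = 37206086/849303 (H = -5373/13481 - 2785/(-63) = -5373*1/13481 - 2785*(-1/63) = -5373/13481 + 2785/63 = 37206086/849303 ≈ 43.808)
(H + 28845)*(23794 + 10448) = (37206086/849303 + 28845)*(23794 + 10448) = (24535351121/849303)*34242 = 21542038284238/21777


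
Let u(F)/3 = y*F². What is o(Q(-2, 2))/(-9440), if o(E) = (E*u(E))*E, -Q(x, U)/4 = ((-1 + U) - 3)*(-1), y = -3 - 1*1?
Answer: 1536/295 ≈ 5.2068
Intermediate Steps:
y = -4 (y = -3 - 1 = -4)
Q(x, U) = -16 + 4*U (Q(x, U) = -4*((-1 + U) - 3)*(-1) = -4*(-4 + U)*(-1) = -4*(4 - U) = -16 + 4*U)
u(F) = -12*F² (u(F) = 3*(-4*F²) = -12*F²)
o(E) = -12*E⁴ (o(E) = (E*(-12*E²))*E = (-12*E³)*E = -12*E⁴)
o(Q(-2, 2))/(-9440) = -12*(-16 + 4*2)⁴/(-9440) = -12*(-16 + 8)⁴*(-1/9440) = -12*(-8)⁴*(-1/9440) = -12*4096*(-1/9440) = -49152*(-1/9440) = 1536/295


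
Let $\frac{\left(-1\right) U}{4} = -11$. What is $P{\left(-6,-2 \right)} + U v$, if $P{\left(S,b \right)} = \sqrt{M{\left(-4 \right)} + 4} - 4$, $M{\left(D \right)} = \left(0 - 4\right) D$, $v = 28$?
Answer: $1228 + 2 \sqrt{5} \approx 1232.5$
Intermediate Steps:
$U = 44$ ($U = \left(-4\right) \left(-11\right) = 44$)
$M{\left(D \right)} = - 4 D$
$P{\left(S,b \right)} = -4 + 2 \sqrt{5}$ ($P{\left(S,b \right)} = \sqrt{\left(-4\right) \left(-4\right) + 4} - 4 = \sqrt{16 + 4} - 4 = \sqrt{20} - 4 = 2 \sqrt{5} - 4 = -4 + 2 \sqrt{5}$)
$P{\left(-6,-2 \right)} + U v = \left(-4 + 2 \sqrt{5}\right) + 44 \cdot 28 = \left(-4 + 2 \sqrt{5}\right) + 1232 = 1228 + 2 \sqrt{5}$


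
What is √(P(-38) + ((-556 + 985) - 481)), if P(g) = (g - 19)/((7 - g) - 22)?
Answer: I*√28819/23 ≈ 7.3809*I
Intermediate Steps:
P(g) = (-19 + g)/(-15 - g)
√(P(-38) + ((-556 + 985) - 481)) = √((19 - 1*(-38))/(15 - 38) + ((-556 + 985) - 481)) = √((19 + 38)/(-23) + (429 - 481)) = √(-1/23*57 - 52) = √(-57/23 - 52) = √(-1253/23) = I*√28819/23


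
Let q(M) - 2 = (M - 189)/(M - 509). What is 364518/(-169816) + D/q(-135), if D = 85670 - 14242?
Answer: 976360738087/34217924 ≈ 28534.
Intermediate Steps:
D = 71428
q(M) = 2 + (-189 + M)/(-509 + M) (q(M) = 2 + (M - 189)/(M - 509) = 2 + (-189 + M)/(-509 + M))
364518/(-169816) + D/q(-135) = 364518/(-169816) + 71428/(((-1207 + 3*(-135))/(-509 - 135))) = 364518*(-1/169816) + 71428/(((-1207 - 405)/(-644))) = -182259/84908 + 71428/((-1/644*(-1612))) = -182259/84908 + 71428/(403/161) = -182259/84908 + 71428*(161/403) = -182259/84908 + 11499908/403 = 976360738087/34217924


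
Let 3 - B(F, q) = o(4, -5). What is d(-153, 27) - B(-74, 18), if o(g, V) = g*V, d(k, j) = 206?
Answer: 183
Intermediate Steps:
o(g, V) = V*g
B(F, q) = 23 (B(F, q) = 3 - (-5)*4 = 3 - 1*(-20) = 3 + 20 = 23)
d(-153, 27) - B(-74, 18) = 206 - 1*23 = 206 - 23 = 183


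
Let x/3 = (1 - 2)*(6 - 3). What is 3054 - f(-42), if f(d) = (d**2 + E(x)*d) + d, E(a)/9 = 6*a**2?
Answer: 185040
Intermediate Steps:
x = -9 (x = 3*((1 - 2)*(6 - 3)) = 3*(-1*3) = 3*(-3) = -9)
E(a) = 54*a**2 (E(a) = 9*(6*a**2) = 54*a**2)
f(d) = d**2 + 4375*d (f(d) = (d**2 + (54*(-9)**2)*d) + d = (d**2 + (54*81)*d) + d = (d**2 + 4374*d) + d = d**2 + 4375*d)
3054 - f(-42) = 3054 - (-42)*(4375 - 42) = 3054 - (-42)*4333 = 3054 - 1*(-181986) = 3054 + 181986 = 185040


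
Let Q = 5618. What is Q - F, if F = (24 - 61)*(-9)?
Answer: 5285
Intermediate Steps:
F = 333 (F = -37*(-9) = 333)
Q - F = 5618 - 1*333 = 5618 - 333 = 5285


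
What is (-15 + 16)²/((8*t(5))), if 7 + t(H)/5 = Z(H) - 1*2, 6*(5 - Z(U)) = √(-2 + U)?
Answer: -6/955 + √3/3820 ≈ -0.0058293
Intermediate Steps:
Z(U) = 5 - √(-2 + U)/6
t(H) = -20 - 5*√(-2 + H)/6 (t(H) = -35 + 5*((5 - √(-2 + H)/6) - 1*2) = -35 + 5*((5 - √(-2 + H)/6) - 2) = -35 + 5*(3 - √(-2 + H)/6) = -35 + (15 - 5*√(-2 + H)/6) = -20 - 5*√(-2 + H)/6)
(-15 + 16)²/((8*t(5))) = (-15 + 16)²/((8*(-20 - 5*√(-2 + 5)/6))) = 1²/((8*(-20 - 5*√3/6))) = 1/(-160 - 20*√3/3)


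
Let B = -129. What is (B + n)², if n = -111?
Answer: 57600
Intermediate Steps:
(B + n)² = (-129 - 111)² = (-240)² = 57600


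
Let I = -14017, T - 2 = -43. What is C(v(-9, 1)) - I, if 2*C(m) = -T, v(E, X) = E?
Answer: 28075/2 ≈ 14038.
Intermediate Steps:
T = -41 (T = 2 - 43 = -41)
C(m) = 41/2 (C(m) = (-1*(-41))/2 = (½)*41 = 41/2)
C(v(-9, 1)) - I = 41/2 - 1*(-14017) = 41/2 + 14017 = 28075/2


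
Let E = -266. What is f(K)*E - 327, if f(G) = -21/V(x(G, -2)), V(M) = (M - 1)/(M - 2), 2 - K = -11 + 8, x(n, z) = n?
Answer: 7725/2 ≈ 3862.5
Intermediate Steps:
K = 5 (K = 2 - (-11 + 8) = 2 - 1*(-3) = 2 + 3 = 5)
V(M) = (-1 + M)/(-2 + M)
f(G) = -21*(-2 + G)/(-1 + G)
f(K)*E - 327 = (21*(2 - 1*5)/(-1 + 5))*(-266) - 327 = (21*(2 - 5)/4)*(-266) - 327 = (21*(¼)*(-3))*(-266) - 327 = -63/4*(-266) - 327 = 8379/2 - 327 = 7725/2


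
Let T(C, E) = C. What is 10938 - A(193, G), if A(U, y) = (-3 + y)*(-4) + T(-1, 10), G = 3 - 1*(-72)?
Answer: 11227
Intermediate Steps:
G = 75 (G = 3 + 72 = 75)
A(U, y) = 11 - 4*y (A(U, y) = (-3 + y)*(-4) - 1 = (12 - 4*y) - 1 = 11 - 4*y)
10938 - A(193, G) = 10938 - (11 - 4*75) = 10938 - (11 - 300) = 10938 - 1*(-289) = 10938 + 289 = 11227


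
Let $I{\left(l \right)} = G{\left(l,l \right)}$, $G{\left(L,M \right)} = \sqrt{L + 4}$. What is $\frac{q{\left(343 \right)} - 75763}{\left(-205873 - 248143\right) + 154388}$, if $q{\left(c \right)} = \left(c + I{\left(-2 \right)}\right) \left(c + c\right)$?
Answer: $- \frac{159535}{299628} - \frac{49 \sqrt{2}}{21402} \approx -0.53568$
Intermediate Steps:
$G{\left(L,M \right)} = \sqrt{4 + L}$
$I{\left(l \right)} = \sqrt{4 + l}$
$q{\left(c \right)} = 2 c \left(c + \sqrt{2}\right)$ ($q{\left(c \right)} = \left(c + \sqrt{4 - 2}\right) \left(c + c\right) = \left(c + \sqrt{2}\right) 2 c = 2 c \left(c + \sqrt{2}\right)$)
$\frac{q{\left(343 \right)} - 75763}{\left(-205873 - 248143\right) + 154388} = \frac{2 \cdot 343 \left(343 + \sqrt{2}\right) - 75763}{\left(-205873 - 248143\right) + 154388} = \frac{\left(235298 + 686 \sqrt{2}\right) - 75763}{\left(-205873 - 248143\right) + 154388} = \frac{159535 + 686 \sqrt{2}}{-454016 + 154388} = \frac{159535 + 686 \sqrt{2}}{-299628} = \left(159535 + 686 \sqrt{2}\right) \left(- \frac{1}{299628}\right) = - \frac{159535}{299628} - \frac{49 \sqrt{2}}{21402}$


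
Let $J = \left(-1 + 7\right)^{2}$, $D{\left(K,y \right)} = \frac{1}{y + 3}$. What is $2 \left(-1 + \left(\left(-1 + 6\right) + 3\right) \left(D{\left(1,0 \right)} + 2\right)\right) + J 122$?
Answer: $\frac{13282}{3} \approx 4427.3$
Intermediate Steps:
$D{\left(K,y \right)} = \frac{1}{3 + y}$
$J = 36$ ($J = 6^{2} = 36$)
$2 \left(-1 + \left(\left(-1 + 6\right) + 3\right) \left(D{\left(1,0 \right)} + 2\right)\right) + J 122 = 2 \left(-1 + \left(\left(-1 + 6\right) + 3\right) \left(\frac{1}{3 + 0} + 2\right)\right) + 36 \cdot 122 = 2 \left(-1 + \left(5 + 3\right) \left(\frac{1}{3} + 2\right)\right) + 4392 = 2 \left(-1 + 8 \left(\frac{1}{3} + 2\right)\right) + 4392 = 2 \left(-1 + 8 \cdot \frac{7}{3}\right) + 4392 = 2 \left(-1 + \frac{56}{3}\right) + 4392 = 2 \cdot \frac{53}{3} + 4392 = \frac{106}{3} + 4392 = \frac{13282}{3}$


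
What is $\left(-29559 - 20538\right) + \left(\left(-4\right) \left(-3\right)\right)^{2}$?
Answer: $-49953$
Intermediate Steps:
$\left(-29559 - 20538\right) + \left(\left(-4\right) \left(-3\right)\right)^{2} = -50097 + 12^{2} = -50097 + 144 = -49953$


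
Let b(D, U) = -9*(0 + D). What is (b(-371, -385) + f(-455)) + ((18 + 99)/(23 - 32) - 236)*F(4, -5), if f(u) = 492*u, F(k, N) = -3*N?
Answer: -224256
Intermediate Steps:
b(D, U) = -9*D
(b(-371, -385) + f(-455)) + ((18 + 99)/(23 - 32) - 236)*F(4, -5) = (-9*(-371) + 492*(-455)) + ((18 + 99)/(23 - 32) - 236)*(-3*(-5)) = (3339 - 223860) + (117/(-9) - 236)*15 = -220521 + (117*(-⅑) - 236)*15 = -220521 + (-13 - 236)*15 = -220521 - 249*15 = -220521 - 3735 = -224256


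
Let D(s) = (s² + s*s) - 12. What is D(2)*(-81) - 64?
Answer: 260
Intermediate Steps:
D(s) = -12 + 2*s² (D(s) = (s² + s²) - 12 = 2*s² - 12 = -12 + 2*s²)
D(2)*(-81) - 64 = (-12 + 2*2²)*(-81) - 64 = (-12 + 2*4)*(-81) - 64 = (-12 + 8)*(-81) - 64 = -4*(-81) - 64 = 324 - 64 = 260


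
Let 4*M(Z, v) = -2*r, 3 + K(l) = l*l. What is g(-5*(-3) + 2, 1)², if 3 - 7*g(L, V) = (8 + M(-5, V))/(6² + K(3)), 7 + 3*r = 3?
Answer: 30976/194481 ≈ 0.15928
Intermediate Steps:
r = -4/3 (r = -7/3 + (⅓)*3 = -7/3 + 1 = -4/3 ≈ -1.3333)
K(l) = -3 + l² (K(l) = -3 + l*l = -3 + l²)
M(Z, v) = ⅔ (M(Z, v) = (-2*(-4/3))/4 = (¼)*(8/3) = ⅔)
g(L, V) = 176/441 (g(L, V) = 3/7 - (8 + ⅔)/(7*(6² + (-3 + 3²))) = 3/7 - 26/(21*(36 + (-3 + 9))) = 3/7 - 26/(21*(36 + 6)) = 3/7 - 26/(21*42) = 3/7 - ⅐*13/63 = 3/7 - 13/441 = 176/441)
g(-5*(-3) + 2, 1)² = (176/441)² = 30976/194481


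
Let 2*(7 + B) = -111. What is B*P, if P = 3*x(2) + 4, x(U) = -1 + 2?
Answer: -875/2 ≈ -437.50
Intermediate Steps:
x(U) = 1
B = -125/2 (B = -7 + (½)*(-111) = -7 - 111/2 = -125/2 ≈ -62.500)
P = 7 (P = 3*1 + 4 = 3 + 4 = 7)
B*P = -125/2*7 = -875/2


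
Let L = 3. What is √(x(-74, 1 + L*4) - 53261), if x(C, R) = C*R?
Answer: I*√54223 ≈ 232.86*I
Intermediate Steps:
√(x(-74, 1 + L*4) - 53261) = √(-74*(1 + 3*4) - 53261) = √(-74*(1 + 12) - 53261) = √(-74*13 - 53261) = √(-962 - 53261) = √(-54223) = I*√54223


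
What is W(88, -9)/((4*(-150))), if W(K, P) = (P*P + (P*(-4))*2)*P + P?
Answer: 231/100 ≈ 2.3100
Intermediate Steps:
W(K, P) = P + P*(P**2 - 8*P) (W(K, P) = (P**2 - 4*P*2)*P + P = (P**2 - 8*P)*P + P = P*(P**2 - 8*P) + P = P + P*(P**2 - 8*P))
W(88, -9)/((4*(-150))) = (-9*(1 + (-9)**2 - 8*(-9)))/((4*(-150))) = -9*(1 + 81 + 72)/(-600) = -9*154*(-1/600) = -1386*(-1/600) = 231/100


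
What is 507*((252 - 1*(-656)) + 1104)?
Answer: 1020084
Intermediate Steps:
507*((252 - 1*(-656)) + 1104) = 507*((252 + 656) + 1104) = 507*(908 + 1104) = 507*2012 = 1020084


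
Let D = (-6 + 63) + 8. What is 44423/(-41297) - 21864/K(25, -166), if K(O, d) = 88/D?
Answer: -7336694218/454267 ≈ -16151.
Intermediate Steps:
D = 65 (D = 57 + 8 = 65)
K(O, d) = 88/65
44423/(-41297) - 21864/K(25, -166) = 44423/(-41297) - 21864/88/65 = 44423*(-1/41297) - 21864*65/88 = -44423/41297 - 177645/11 = -7336694218/454267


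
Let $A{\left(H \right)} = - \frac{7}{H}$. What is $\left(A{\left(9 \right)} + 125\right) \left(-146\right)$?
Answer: $- \frac{163228}{9} \approx -18136.0$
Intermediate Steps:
$\left(A{\left(9 \right)} + 125\right) \left(-146\right) = \left(- \frac{7}{9} + 125\right) \left(-146\right) = \frac{1118}{9} \left(-146\right) = - \frac{163228}{9}$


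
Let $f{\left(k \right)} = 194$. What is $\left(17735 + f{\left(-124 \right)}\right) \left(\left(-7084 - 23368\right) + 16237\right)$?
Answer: $-254860735$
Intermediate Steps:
$\left(17735 + f{\left(-124 \right)}\right) \left(\left(-7084 - 23368\right) + 16237\right) = \left(17735 + 194\right) \left(\left(-7084 - 23368\right) + 16237\right) = 17929 \left(-30452 + 16237\right) = 17929 \left(-14215\right) = -254860735$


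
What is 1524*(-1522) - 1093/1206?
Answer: -2797351861/1206 ≈ -2.3195e+6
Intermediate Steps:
1524*(-1522) - 1093/1206 = -2319528 - 1093*1/1206 = -2319528 - 1093/1206 = -2797351861/1206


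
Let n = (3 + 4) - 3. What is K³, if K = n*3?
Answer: 1728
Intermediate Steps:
n = 4 (n = 7 - 3 = 4)
K = 12 (K = 4*3 = 12)
K³ = 12³ = 1728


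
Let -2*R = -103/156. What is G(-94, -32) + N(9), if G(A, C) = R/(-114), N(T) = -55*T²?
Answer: -158455543/35568 ≈ -4455.0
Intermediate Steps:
R = 103/312 (R = -(-103)/(2*156) = -½*(-103/156) = 103/312 ≈ 0.33013)
G(A, C) = -103/35568 (G(A, C) = (103/312)/(-114) = (103/312)*(-1/114) = -103/35568)
G(-94, -32) + N(9) = -103/35568 - 55*9² = -103/35568 - 55*81 = -103/35568 - 4455 = -158455543/35568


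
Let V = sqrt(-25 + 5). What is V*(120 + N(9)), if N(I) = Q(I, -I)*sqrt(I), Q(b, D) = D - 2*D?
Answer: 294*I*sqrt(5) ≈ 657.4*I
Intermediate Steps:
Q(b, D) = -D
N(I) = I**(3/2) (N(I) = (-(-1)*I)*sqrt(I) = I*sqrt(I) = I**(3/2))
V = 2*I*sqrt(5) (V = sqrt(-20) = 2*I*sqrt(5) ≈ 4.4721*I)
V*(120 + N(9)) = (2*I*sqrt(5))*(120 + 9**(3/2)) = (2*I*sqrt(5))*(120 + 27) = (2*I*sqrt(5))*147 = 294*I*sqrt(5)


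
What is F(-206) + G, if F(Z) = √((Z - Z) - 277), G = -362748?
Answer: -362748 + I*√277 ≈ -3.6275e+5 + 16.643*I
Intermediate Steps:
F(Z) = I*√277 (F(Z) = √(0 - 277) = √(-277) = I*√277)
F(-206) + G = I*√277 - 362748 = -362748 + I*√277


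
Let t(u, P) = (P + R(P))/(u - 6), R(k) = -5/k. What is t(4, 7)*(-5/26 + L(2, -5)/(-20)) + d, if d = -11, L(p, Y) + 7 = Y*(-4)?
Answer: -7601/910 ≈ -8.3528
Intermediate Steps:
L(p, Y) = -7 - 4*Y (L(p, Y) = -7 + Y*(-4) = -7 - 4*Y)
t(u, P) = (P - 5/P)/(-6 + u) (t(u, P) = (P - 5/P)/(u - 6) = (P - 5/P)/(-6 + u))
t(4, 7)*(-5/26 + L(2, -5)/(-20)) + d = ((-5 + 7**2)/(7*(-6 + 4)))*(-5/26 + (-7 - 4*(-5))/(-20)) - 11 = ((1/7)*(-5 + 49)/(-2))*(-5*1/26 + (-7 + 20)*(-1/20)) - 11 = ((1/7)*(-1/2)*44)*(-5/26 + 13*(-1/20)) - 11 = -22*(-5/26 - 13/20)/7 - 11 = -22/7*(-219/260) - 11 = 2409/910 - 11 = -7601/910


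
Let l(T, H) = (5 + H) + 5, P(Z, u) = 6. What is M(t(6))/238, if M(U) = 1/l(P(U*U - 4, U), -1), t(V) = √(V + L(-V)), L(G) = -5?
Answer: 1/2142 ≈ 0.00046685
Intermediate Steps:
l(T, H) = 10 + H
t(V) = √(-5 + V) (t(V) = √(V - 5) = √(-5 + V))
M(U) = ⅑ (M(U) = 1/(10 - 1) = 1/9 = ⅑)
M(t(6))/238 = (⅑)/238 = (⅑)*(1/238) = 1/2142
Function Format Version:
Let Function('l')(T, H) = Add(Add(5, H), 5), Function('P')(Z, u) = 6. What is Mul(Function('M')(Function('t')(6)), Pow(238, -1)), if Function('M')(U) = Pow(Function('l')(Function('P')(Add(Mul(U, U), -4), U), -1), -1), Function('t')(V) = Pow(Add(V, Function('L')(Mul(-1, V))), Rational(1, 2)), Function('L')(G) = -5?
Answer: Rational(1, 2142) ≈ 0.00046685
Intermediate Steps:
Function('l')(T, H) = Add(10, H)
Function('t')(V) = Pow(Add(-5, V), Rational(1, 2)) (Function('t')(V) = Pow(Add(V, -5), Rational(1, 2)) = Pow(Add(-5, V), Rational(1, 2)))
Function('M')(U) = Rational(1, 9) (Function('M')(U) = Pow(Add(10, -1), -1) = Pow(9, -1) = Rational(1, 9))
Mul(Function('M')(Function('t')(6)), Pow(238, -1)) = Mul(Rational(1, 9), Pow(238, -1)) = Mul(Rational(1, 9), Rational(1, 238)) = Rational(1, 2142)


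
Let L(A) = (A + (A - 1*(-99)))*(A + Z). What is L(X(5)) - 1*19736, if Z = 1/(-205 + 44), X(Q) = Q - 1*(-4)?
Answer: -3008080/161 ≈ -18684.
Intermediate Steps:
X(Q) = 4 + Q (X(Q) = Q + 4 = 4 + Q)
Z = -1/161 (Z = 1/(-161) = -1/161 ≈ -0.0062112)
L(A) = (99 + 2*A)*(-1/161 + A) (L(A) = (A + (A - 1*(-99)))*(A - 1/161) = (A + (A + 99))*(-1/161 + A) = (A + (99 + A))*(-1/161 + A) = (99 + 2*A)*(-1/161 + A))
L(X(5)) - 1*19736 = (-99/161 + 2*(4 + 5)² + 15937*(4 + 5)/161) - 1*19736 = (-99/161 + 2*9² + (15937/161)*9) - 19736 = (-99/161 + 2*81 + 143433/161) - 19736 = (-99/161 + 162 + 143433/161) - 19736 = 169416/161 - 19736 = -3008080/161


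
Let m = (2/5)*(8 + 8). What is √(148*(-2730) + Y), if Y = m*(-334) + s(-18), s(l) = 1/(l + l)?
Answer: I*√365559865/30 ≈ 637.32*I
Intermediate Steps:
s(l) = 1/(2*l)
m = 32/5 (m = (2*(⅕))*16 = (⅖)*16 = 32/5 ≈ 6.4000)
Y = -384773/180 (Y = (32/5)*(-334) + (½)/(-18) = -10688/5 + (½)*(-1/18) = -10688/5 - 1/36 = -384773/180 ≈ -2137.6)
√(148*(-2730) + Y) = √(148*(-2730) - 384773/180) = √(-404040 - 384773/180) = √(-73111973/180) = I*√365559865/30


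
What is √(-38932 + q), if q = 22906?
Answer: I*√16026 ≈ 126.59*I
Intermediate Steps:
√(-38932 + q) = √(-38932 + 22906) = √(-16026) = I*√16026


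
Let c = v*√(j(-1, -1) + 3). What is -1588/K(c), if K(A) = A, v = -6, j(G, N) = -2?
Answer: 794/3 ≈ 264.67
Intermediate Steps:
c = -6 (c = -6*√(-2 + 3) = -6*√1 = -6*1 = -6)
-1588/K(c) = -1588/(-6) = -1588*(-⅙) = 794/3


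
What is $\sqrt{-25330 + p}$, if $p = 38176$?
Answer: $\sqrt{12846} \approx 113.34$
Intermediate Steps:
$\sqrt{-25330 + p} = \sqrt{-25330 + 38176} = \sqrt{12846}$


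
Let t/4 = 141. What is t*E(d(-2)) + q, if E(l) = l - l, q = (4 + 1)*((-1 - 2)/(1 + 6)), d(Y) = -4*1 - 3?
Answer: -15/7 ≈ -2.1429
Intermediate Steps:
d(Y) = -7 (d(Y) = -4 - 3 = -7)
t = 564 (t = 4*141 = 564)
q = -15/7 (q = 5*(-3/7) = -15/7 ≈ -2.1429)
E(l) = 0
t*E(d(-2)) + q = 564*0 - 15/7 = 0 - 15/7 = -15/7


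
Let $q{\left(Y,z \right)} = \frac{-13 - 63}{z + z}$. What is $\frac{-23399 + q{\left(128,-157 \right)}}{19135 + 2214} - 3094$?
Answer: $- \frac{10374121147}{3351793} \approx -3095.1$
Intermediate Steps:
$q{\left(Y,z \right)} = - \frac{38}{z}$ ($q{\left(Y,z \right)} = - \frac{76}{2 z} = - 76 \frac{1}{2 z} = - \frac{38}{z}$)
$\frac{-23399 + q{\left(128,-157 \right)}}{19135 + 2214} - 3094 = \frac{-23399 - \frac{38}{-157}}{19135 + 2214} - 3094 = \frac{-23399 - - \frac{38}{157}}{21349} - 3094 = \left(-23399 + \frac{38}{157}\right) \frac{1}{21349} - 3094 = \left(- \frac{3673605}{157}\right) \frac{1}{21349} - 3094 = - \frac{3673605}{3351793} - 3094 = - \frac{10374121147}{3351793}$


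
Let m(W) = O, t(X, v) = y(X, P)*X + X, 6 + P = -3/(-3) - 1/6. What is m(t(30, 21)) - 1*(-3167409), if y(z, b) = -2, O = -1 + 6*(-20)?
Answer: 3167288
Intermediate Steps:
O = -121 (O = -1 - 120 = -121)
P = -31/6 (P = -6 + (-3/(-3) - 1/6) = -6 + (-3*(-⅓) - 1*⅙) = -6 + (1 - ⅙) = -6 + ⅚ = -31/6 ≈ -5.1667)
t(X, v) = -X (t(X, v) = -2*X + X = -X)
m(W) = -121
m(t(30, 21)) - 1*(-3167409) = -121 - 1*(-3167409) = -121 + 3167409 = 3167288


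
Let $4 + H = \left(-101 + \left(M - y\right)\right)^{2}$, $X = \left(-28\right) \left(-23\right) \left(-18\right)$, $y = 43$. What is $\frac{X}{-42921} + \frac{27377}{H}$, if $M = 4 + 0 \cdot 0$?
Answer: $\frac{155800561}{93453324} \approx 1.6671$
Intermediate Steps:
$X = -11592$ ($X = 644 \left(-18\right) = -11592$)
$M = 4$ ($M = 4 + 0 = 4$)
$H = 19596$ ($H = -4 + \left(-101 + \left(4 - 43\right)\right)^{2} = -4 + \left(-101 - 39\right)^{2} = -4 + \left(-140\right)^{2} = -4 + 19600 = 19596$)
$\frac{X}{-42921} + \frac{27377}{H} = - \frac{11592}{-42921} + \frac{27377}{19596} = \left(-11592\right) \left(- \frac{1}{42921}\right) + 27377 \cdot \frac{1}{19596} = \frac{1288}{4769} + \frac{27377}{19596} = \frac{155800561}{93453324}$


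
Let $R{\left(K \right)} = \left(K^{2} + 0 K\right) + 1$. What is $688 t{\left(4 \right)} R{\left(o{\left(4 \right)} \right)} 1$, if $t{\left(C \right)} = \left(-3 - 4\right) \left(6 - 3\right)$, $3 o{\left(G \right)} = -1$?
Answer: $- \frac{48160}{3} \approx -16053.0$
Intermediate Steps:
$o{\left(G \right)} = - \frac{1}{3}$ ($o{\left(G \right)} = \frac{1}{3} \left(-1\right) = - \frac{1}{3}$)
$R{\left(K \right)} = 1 + K^{2}$ ($R{\left(K \right)} = \left(K^{2} + 0\right) + 1 = K^{2} + 1 = 1 + K^{2}$)
$t{\left(C \right)} = -21$ ($t{\left(C \right)} = \left(-7\right) 3 = -21$)
$688 t{\left(4 \right)} R{\left(o{\left(4 \right)} \right)} 1 = 688 - 21 \left(1 + \left(- \frac{1}{3}\right)^{2}\right) 1 = 688 - 21 \left(1 + \frac{1}{9}\right) 1 = 688 \left(-21\right) \frac{10}{9} \cdot 1 = 688 \left(\left(- \frac{70}{3}\right) 1\right) = 688 \left(- \frac{70}{3}\right) = - \frac{48160}{3}$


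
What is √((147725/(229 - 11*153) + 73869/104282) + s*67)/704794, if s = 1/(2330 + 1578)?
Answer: I*√553418779194928258697081/52203608569166332 ≈ 1.425e-5*I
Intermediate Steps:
s = 1/3908 ≈ 0.00025589
√((147725/(229 - 11*153) + 73869/104282) + s*67)/704794 = √((147725/(229 - 11*153) + 73869/104282) + (1/3908)*67)/704794 = √((147725/(229 - 1683) + 73869*(1/104282)) + 67/3908)*(1/704794) = √((147725/(-1454) + 73869/104282) + 67/3908)*(1/704794) = √((147725*(-1/1454) + 73869/104282) + 67/3908)*(1/704794) = √((-147725/1454 + 73869/104282) + 67/3908)*(1/704794) = √(-3824413231/37906507 + 67/3908)*(1/704794) = √(-14943267170779/148138629356)*(1/704794) = (I*√553418779194928258697081/74069314678)*(1/704794) = I*√553418779194928258697081/52203608569166332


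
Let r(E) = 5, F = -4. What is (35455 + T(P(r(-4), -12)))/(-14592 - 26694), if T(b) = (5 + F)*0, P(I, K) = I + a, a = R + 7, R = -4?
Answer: -5065/5898 ≈ -0.85877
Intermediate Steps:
a = 3 (a = -4 + 7 = 3)
P(I, K) = 3 + I (P(I, K) = I + 3 = 3 + I)
T(b) = 0 (T(b) = (5 - 4)*0 = 1*0 = 0)
(35455 + T(P(r(-4), -12)))/(-14592 - 26694) = (35455 + 0)/(-14592 - 26694) = 35455/(-41286) = 35455*(-1/41286) = -5065/5898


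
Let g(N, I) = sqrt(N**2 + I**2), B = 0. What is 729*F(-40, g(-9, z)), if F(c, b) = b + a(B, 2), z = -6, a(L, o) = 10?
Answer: 7290 + 2187*sqrt(13) ≈ 15175.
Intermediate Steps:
g(N, I) = sqrt(I**2 + N**2)
F(c, b) = 10 + b (F(c, b) = b + 10 = 10 + b)
729*F(-40, g(-9, z)) = 729*(10 + sqrt((-6)**2 + (-9)**2)) = 729*(10 + sqrt(36 + 81)) = 729*(10 + sqrt(117)) = 729*(10 + 3*sqrt(13)) = 7290 + 2187*sqrt(13)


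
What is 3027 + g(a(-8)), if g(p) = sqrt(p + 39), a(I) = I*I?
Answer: 3027 + sqrt(103) ≈ 3037.1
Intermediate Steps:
a(I) = I**2
g(p) = sqrt(39 + p)
3027 + g(a(-8)) = 3027 + sqrt(39 + (-8)**2) = 3027 + sqrt(39 + 64) = 3027 + sqrt(103)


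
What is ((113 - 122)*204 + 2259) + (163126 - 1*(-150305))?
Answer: 313854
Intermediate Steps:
((113 - 122)*204 + 2259) + (163126 - 1*(-150305)) = (-9*204 + 2259) + (163126 + 150305) = (-1836 + 2259) + 313431 = 423 + 313431 = 313854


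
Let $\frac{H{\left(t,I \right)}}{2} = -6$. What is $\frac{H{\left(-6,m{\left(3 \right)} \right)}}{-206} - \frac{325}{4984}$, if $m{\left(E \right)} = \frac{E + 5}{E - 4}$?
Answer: $- \frac{3571}{513352} \approx -0.0069562$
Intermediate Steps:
$m{\left(E \right)} = \frac{5 + E}{-4 + E}$
$H{\left(t,I \right)} = -12$ ($H{\left(t,I \right)} = 2 \left(-6\right) = -12$)
$\frac{H{\left(-6,m{\left(3 \right)} \right)}}{-206} - \frac{325}{4984} = - \frac{12}{-206} - \frac{325}{4984} = \left(-12\right) \left(- \frac{1}{206}\right) - \frac{325}{4984} = \frac{6}{103} - \frac{325}{4984} = - \frac{3571}{513352}$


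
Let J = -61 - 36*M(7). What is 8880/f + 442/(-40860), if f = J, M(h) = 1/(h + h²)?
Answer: -2540048323/17631090 ≈ -144.07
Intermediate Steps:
J = -863/14 (J = -61 - 36/(7*(1 + 7)) = -61 - 36/(7*8) = -61 - 36*1/56 = -61 - 9/14 = -863/14 ≈ -61.643)
f = -863/14 ≈ -61.643
8880/f + 442/(-40860) = 8880/(-863/14) + 442/(-40860) = 8880*(-14/863) + 442*(-1/40860) = -124320/863 - 221/20430 = -2540048323/17631090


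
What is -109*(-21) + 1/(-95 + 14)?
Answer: 185408/81 ≈ 2289.0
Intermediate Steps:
-109*(-21) + 1/(-95 + 14) = 2289 + 1/(-81) = 2289 - 1/81 = 185408/81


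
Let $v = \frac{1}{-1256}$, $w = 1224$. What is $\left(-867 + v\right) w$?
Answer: $- \frac{166609809}{157} \approx -1.0612 \cdot 10^{6}$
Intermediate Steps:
$v = - \frac{1}{1256} \approx -0.00079618$
$\left(-867 + v\right) w = \left(-867 - \frac{1}{1256}\right) 1224 = \left(- \frac{1088953}{1256}\right) 1224 = - \frac{166609809}{157}$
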